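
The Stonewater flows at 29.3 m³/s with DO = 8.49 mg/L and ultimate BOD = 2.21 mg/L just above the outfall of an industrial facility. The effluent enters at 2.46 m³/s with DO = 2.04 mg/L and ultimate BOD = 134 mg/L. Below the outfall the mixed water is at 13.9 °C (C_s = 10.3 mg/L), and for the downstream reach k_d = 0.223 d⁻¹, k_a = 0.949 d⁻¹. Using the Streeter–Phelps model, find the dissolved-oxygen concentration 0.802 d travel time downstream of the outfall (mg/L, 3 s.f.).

DO ≈ 7.81 mg/L

Mixed DO = (29.3×8.49 + 2.46×2.04)/(29.3+2.46) = 253.8/31.76 = 7.990 mg/L.
Mixed L₀ = (29.3×2.21 + 2.46×134)/(31.76) = 394.4/31.76 = 12.42 mg/L.
Initial deficit D₀ = C_s − DO₀ = 10.3 − 7.990 = 2.310 mg/L.
D(0.802) = [0.223×12.42/(0.949−0.223)](e^(−0.223×0.802) − e^(−0.949×0.802)) + 2.310 e^(−0.949×0.802)
= 3.814 × (0.8362 − 0.4672) + 2.310 × 0.4672 = 2.487 mg/L.
DO = 10.3 − 2.487 = 7.813 mg/L.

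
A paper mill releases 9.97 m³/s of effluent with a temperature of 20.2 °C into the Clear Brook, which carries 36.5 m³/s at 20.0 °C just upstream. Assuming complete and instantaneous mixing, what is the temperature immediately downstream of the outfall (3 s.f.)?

Flow-weighted mixing: C = (Q_r C_r + Q_w C_w)/(Q_r + Q_w)
= (36.5×20.0 + 9.97×20.2)/(36.5 + 9.97) = 931.4/46.47 = 20.04 °C.

20.0 °C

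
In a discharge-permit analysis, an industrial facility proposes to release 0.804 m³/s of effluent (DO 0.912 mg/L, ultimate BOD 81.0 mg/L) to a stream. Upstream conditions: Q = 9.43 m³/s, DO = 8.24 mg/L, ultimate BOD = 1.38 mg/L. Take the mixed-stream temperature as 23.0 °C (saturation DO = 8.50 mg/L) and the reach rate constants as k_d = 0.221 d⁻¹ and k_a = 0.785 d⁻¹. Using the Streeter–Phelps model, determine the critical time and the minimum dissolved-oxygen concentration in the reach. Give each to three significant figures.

t_c ≈ 1.67 d; minimum DO ≈ 7.01 mg/L

Mixed DO = (9.43×8.24 + 0.804×0.912)/(9.43+0.804) = 78.44/10.23 = 7.664 mg/L.
Mixed L₀ = (9.43×1.38 + 0.804×81.0)/(10.23) = 78.14/10.23 = 7.635 mg/L.
Initial deficit D₀ = C_s − DO₀ = 8.50 − 7.664 = 0.8357 mg/L.
t_c = (1/0.5640) ln[(0.785/0.221)(1 − 0.8357×0.5640/(0.221×7.635))] = 1.773 × ln(2.560) = 1.667 d.
D_c = (0.221/0.785) × 7.635 × e^(−0.221×1.667) = 0.2815 × 7.635 × 0.6919 = 1.487 mg/L.
Minimum DO = 8.50 − 1.487 = 7.013 mg/L.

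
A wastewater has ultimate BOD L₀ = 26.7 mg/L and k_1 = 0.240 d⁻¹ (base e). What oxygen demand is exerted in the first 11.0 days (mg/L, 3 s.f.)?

y_t = L₀(1 − e^(−k_1 t)) = 26.7 × (1 − e^(−0.240×11.0))
= 26.7 × (1 − 0.07136) = 26.7 × 0.9286 = 24.79 mg/L.

y ≈ 24.8 mg/L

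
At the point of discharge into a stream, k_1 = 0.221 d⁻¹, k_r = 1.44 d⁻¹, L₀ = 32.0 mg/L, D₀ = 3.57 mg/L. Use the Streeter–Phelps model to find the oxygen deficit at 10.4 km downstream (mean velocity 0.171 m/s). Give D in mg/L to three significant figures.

D ≈ 4.16 mg/L

Travel time t = x/v = 10.4 km / (0.171 m/s) = 10400 m / 0.171 m/s = 60820 s = 0.7039 d.
k_1 L₀/(k_r−k_1) = 0.221×32.0/(1.44−0.221) = 7.072/1.219 = 5.801 mg/L.
e^(−k_1 t) = e^(−0.221×0.7039) = 0.8559; e^(−k_r t) = e^(−1.44×0.7039) = 0.3629.
D = 5.801 × (0.8559 − 0.3629) + 3.57 × 0.3629 = 2.860 + 1.296 = 4.156 mg/L.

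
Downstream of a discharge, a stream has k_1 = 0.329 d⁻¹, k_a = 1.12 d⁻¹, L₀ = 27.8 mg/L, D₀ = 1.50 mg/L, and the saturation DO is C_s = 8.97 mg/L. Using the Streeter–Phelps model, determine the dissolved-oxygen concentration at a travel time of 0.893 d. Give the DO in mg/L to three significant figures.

k_1 L₀/(k_a−k_1) = 0.329×27.8/(1.12−0.329) = 9.146/0.7910 = 11.56 mg/L.
e^(−k_1 t) = e^(−0.329×0.8930) = 0.7454; e^(−k_a t) = e^(−1.12×0.8930) = 0.3678.
D = 11.56 × (0.7454 − 0.3678) + 1.50 × 0.3678 = 4.366 + 0.5517 = 4.918 mg/L.
DO = C_s − D = 8.97 − 4.918 = 4.052 mg/L.

DO ≈ 4.05 mg/L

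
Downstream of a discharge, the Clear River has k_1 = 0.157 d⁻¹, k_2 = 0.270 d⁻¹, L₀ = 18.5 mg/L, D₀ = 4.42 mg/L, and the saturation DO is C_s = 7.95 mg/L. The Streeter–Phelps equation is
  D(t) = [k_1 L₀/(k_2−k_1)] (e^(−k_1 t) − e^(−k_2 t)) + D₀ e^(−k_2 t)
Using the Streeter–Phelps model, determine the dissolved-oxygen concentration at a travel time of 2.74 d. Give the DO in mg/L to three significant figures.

DO ≈ 1.39 mg/L

k_1 L₀/(k_2−k_1) = 0.157×18.5/(0.270−0.157) = 2.905/0.1130 = 25.70 mg/L.
e^(−k_1 t) = e^(−0.157×2.740) = 0.6504; e^(−k_2 t) = e^(−0.270×2.740) = 0.4772.
D = 25.70 × (0.6504 − 0.4772) + 4.42 × 0.4772 = 4.451 + 2.109 = 6.561 mg/L.
DO = C_s − D = 7.95 − 6.561 = 1.389 mg/L.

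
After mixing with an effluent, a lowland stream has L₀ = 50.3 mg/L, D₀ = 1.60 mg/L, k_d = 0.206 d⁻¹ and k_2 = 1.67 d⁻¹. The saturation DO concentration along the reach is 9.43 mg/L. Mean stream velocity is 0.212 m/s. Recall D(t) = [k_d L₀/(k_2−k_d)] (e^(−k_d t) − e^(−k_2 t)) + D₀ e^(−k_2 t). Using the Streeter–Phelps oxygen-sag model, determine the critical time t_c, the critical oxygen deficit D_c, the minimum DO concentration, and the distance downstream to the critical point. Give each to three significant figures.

With k_2/k_d = 8.107 and 1 − D₀(k_2−k_d)/(k_d L₀) = 0.7739,
t_c = ln(8.107 × 0.7739) / (1.67 − 0.206) = ln(6.274) / 1.464 = 1.836/1.464 = 1.254 d.
D_c = (k_d/k_2) L₀ e^(−k_d t_c) = (0.206/1.67) × 50.3 × e^(−0.206×1.254) = 0.1234 × 50.3 × 0.7723 = 4.792 mg/L.
Minimum DO = C_s − D_c = 9.43 − 4.792 = 4.638 mg/L.
x_c = v t_c = 0.212 m/s × 1.254 d × 86400 s/d = 22980 m ≈ 23.0 km.

t_c ≈ 1.25 d; D_c ≈ 4.79 mg/L; min DO ≈ 4.64 mg/L; x_c ≈ 23.0 km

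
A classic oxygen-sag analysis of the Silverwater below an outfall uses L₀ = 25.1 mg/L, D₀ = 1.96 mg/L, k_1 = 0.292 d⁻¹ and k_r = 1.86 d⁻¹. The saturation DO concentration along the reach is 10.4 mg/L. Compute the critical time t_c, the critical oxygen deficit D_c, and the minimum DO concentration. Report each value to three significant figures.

t_c ≈ 0.834 d; D_c ≈ 3.09 mg/L; min DO ≈ 7.31 mg/L

At the critical point dD/dt = 0, so k_1 L₀ e^(−k_1 t) = k_r D. Substituting D(t) from the Streeter–Phelps equation and solving for t gives
t_c = ln[(k_r/k_1)(1 − D₀(k_r−k_1)/(k_1 L₀))] / (k_r−k_1).
Here k_r−k_1 = 1.568 d⁻¹ and 1 − D₀(k_r−k_1)/(k_1 L₀) = 1 − 1.96×1.568/(0.292×25.1) = 0.5807, so
t_c = ln(6.370 × 0.5807) / 1.568 = 1.308 / 1.568 = 0.8342 d.
D_c = (k_1/k_r) L₀ e^(−k_1 t_c) = (0.292/1.86) × 25.1 × e^(−0.292×0.8342) = 0.1570 × 25.1 × 0.7838 = 3.089 mg/L.
Minimum DO = C_s − D_c = 10.4 − 3.089 = 7.311 mg/L.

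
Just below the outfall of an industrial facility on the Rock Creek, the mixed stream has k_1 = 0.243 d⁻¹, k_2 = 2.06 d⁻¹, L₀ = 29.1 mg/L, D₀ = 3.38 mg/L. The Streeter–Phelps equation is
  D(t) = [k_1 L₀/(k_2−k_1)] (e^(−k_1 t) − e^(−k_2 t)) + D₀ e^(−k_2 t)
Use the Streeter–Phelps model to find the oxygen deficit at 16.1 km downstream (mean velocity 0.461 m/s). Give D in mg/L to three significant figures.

D ≈ 3.31 mg/L

Travel time t = x/v = 16.1 km / (0.461 m/s) = 16100 m / 0.461 m/s = 34920 s = 0.4042 d.
k_1 L₀/(k_2−k_1) = 0.243×29.1/(2.06−0.243) = 7.071/1.817 = 3.892 mg/L.
e^(−k_1 t) = e^(−0.243×0.4042) = 0.9064; e^(−k_2 t) = e^(−2.06×0.4042) = 0.4349.
D = 3.892 × (0.9064 − 0.4349) + 3.38 × 0.4349 = 1.835 + 1.470 = 3.305 mg/L.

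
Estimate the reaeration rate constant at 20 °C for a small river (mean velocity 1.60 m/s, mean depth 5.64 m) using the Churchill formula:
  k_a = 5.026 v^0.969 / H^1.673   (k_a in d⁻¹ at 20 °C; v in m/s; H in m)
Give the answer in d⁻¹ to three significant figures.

k_a ≈ 0.439 d⁻¹

k_a = 5.026 × 1.60^0.969 / 5.64^1.673 = 5.026 × 1.577 / 18.07 = 0.4387 d⁻¹.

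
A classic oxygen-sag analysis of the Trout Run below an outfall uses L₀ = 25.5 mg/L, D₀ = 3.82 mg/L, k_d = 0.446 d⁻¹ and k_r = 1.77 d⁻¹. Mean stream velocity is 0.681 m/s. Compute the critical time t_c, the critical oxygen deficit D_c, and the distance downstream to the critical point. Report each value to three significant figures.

At the critical point dD/dt = 0, so k_d L₀ e^(−k_d t) = k_r D. Substituting D(t) from the Streeter–Phelps equation and solving for t gives
t_c = ln[(k_r/k_d)(1 − D₀(k_r−k_d)/(k_d L₀))] / (k_r−k_d).
Here k_r−k_d = 1.324 d⁻¹ and 1 − D₀(k_r−k_d)/(k_d L₀) = 1 − 3.82×1.324/(0.446×25.5) = 0.5553, so
t_c = ln(3.969 × 0.5553) / 1.324 = 0.7902 / 1.324 = 0.5968 d.
L(t_c) = L₀ e^(−k_d t_c) = 25.5 × 0.7663 = 19.54 mg/L, and at the critical point k_r D_c = k_d L, so D_c = (0.446/1.77) × 19.54 = 4.924 mg/L.
x_c = v t_c = 0.681 m/s × 0.5968 d × 86400 s/d = 35110 m ≈ 35.1 km.

t_c ≈ 0.597 d; D_c ≈ 4.92 mg/L; x_c ≈ 35.1 km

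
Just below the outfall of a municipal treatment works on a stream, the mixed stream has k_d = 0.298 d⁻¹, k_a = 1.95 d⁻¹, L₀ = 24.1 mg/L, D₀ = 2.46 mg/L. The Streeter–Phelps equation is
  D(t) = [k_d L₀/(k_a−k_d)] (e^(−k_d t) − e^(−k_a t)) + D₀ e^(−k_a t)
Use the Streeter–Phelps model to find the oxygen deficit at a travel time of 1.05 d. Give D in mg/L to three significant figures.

k_d L₀/(k_a−k_d) = 0.298×24.1/(1.95−0.298) = 7.182/1.652 = 4.347 mg/L.
e^(−k_d t) = e^(−0.298×1.050) = 0.7313; e^(−k_a t) = e^(−1.95×1.050) = 0.1291.
D = 4.347 × (0.7313 − 0.1291) + 2.46 × 0.1291 = 2.618 + 0.3175 = 2.936 mg/L.

D ≈ 2.94 mg/L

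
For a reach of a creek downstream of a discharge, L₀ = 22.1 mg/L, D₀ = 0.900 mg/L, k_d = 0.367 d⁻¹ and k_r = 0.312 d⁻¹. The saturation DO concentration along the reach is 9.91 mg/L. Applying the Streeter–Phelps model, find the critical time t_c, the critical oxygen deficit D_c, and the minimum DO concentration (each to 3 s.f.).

At the critical point dD/dt = 0, so k_d L₀ e^(−k_d t) = k_r D. Substituting D(t) from the Streeter–Phelps equation and solving for t gives
t_c = ln[(k_r/k_d)(1 − D₀(k_r−k_d)/(k_d L₀))] / (k_r−k_d).
Here k_r−k_d = -0.05500 d⁻¹ and 1 − D₀(k_r−k_d)/(k_d L₀) = 1 − 0.900×-0.05500/(0.367×22.1) = 1.006, so
t_c = ln(0.8501 × 1.006) / -0.05500 = -0.1563 / -0.05500 = 2.841 d.
L(t_c) = L₀ e^(−k_d t_c) = 22.1 × 0.3525 = 7.790 mg/L, and at the critical point k_r D_c = k_d L, so D_c = (0.367/0.312) × 7.790 = 9.163 mg/L.
Minimum DO = C_s − D_c = 9.91 − 9.163 = 0.7471 mg/L.

t_c ≈ 2.84 d; D_c ≈ 9.16 mg/L; min DO ≈ 0.747 mg/L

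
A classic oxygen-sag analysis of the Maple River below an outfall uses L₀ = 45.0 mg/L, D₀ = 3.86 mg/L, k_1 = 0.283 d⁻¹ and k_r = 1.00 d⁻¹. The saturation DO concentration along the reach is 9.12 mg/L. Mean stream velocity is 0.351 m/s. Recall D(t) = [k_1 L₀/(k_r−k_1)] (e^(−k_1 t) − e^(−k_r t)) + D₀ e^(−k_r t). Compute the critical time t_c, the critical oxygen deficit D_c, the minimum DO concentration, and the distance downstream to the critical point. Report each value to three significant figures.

t_c ≈ 1.42 d; D_c ≈ 8.52 mg/L; min DO ≈ 0.596 mg/L; x_c ≈ 43.0 km

With k_r/k_1 = 3.534 and 1 − D₀(k_r−k_1)/(k_1 L₀) = 0.7827,
t_c = ln(3.534 × 0.7827) / (1.00 − 0.283) = ln(2.766) / 0.7170 = 1.017/0.7170 = 1.419 d.
D_c = (k_1/k_r) L₀ e^(−k_1 t_c) = (0.283/1.00) × 45.0 × e^(−0.283×1.419) = 0.2830 × 45.0 × 0.6693 = 8.524 mg/L.
Minimum DO = C_s − D_c = 9.12 − 8.524 = 0.5964 mg/L.
x_c = v t_c = 0.351 m/s × 1.419 d × 86400 s/d = 43030 m ≈ 43.0 km.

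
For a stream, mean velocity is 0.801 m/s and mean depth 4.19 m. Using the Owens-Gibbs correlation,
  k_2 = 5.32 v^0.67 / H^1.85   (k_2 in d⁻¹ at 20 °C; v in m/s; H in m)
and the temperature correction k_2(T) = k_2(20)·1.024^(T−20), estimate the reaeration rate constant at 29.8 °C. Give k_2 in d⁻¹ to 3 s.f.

k_2(20) = 5.32 × 0.801^0.67 / 4.19^1.85 = 5.32 × 0.8619 / 14.16 = 0.3238 d⁻¹.
k_2(29.8) = 0.3238 × 1.024^(29.8−20) = 0.3238 × 1.262 = 0.4085 d⁻¹.

k_2 ≈ 0.408 d⁻¹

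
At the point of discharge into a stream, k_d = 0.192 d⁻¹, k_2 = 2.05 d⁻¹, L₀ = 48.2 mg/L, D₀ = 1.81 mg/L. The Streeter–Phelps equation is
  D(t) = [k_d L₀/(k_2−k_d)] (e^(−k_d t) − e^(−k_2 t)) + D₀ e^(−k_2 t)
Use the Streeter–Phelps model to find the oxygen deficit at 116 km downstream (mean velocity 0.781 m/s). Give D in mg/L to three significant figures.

D ≈ 3.49 mg/L

Travel time t = x/v = 116 km / (0.781 m/s) = 116000 m / 0.781 m/s = 148500 s = 1.719 d.
k_d L₀/(k_2−k_d) = 0.192×48.2/(2.05−0.192) = 9.254/1.858 = 4.981 mg/L.
e^(−k_d t) = e^(−0.192×1.719) = 0.7189; e^(−k_2 t) = e^(−2.05×1.719) = 0.02948.
D = 4.981 × (0.7189 − 0.02948) + 1.81 × 0.02948 = 3.434 + 0.05336 = 3.487 mg/L.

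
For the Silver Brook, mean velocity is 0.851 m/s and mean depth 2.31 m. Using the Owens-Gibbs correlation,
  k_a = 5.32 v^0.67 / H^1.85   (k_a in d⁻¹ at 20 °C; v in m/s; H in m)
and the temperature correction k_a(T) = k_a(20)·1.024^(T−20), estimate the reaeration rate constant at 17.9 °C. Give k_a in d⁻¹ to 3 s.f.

k_a(20) = 5.32 × 0.851^0.67 / 2.31^1.85 = 5.32 × 0.8975 / 4.706 = 1.015 d⁻¹.
k_a(17.9) = 1.015 × 1.024^(17.9−20) = 1.015 × 0.9514 = 0.9653 d⁻¹.

k_a ≈ 0.965 d⁻¹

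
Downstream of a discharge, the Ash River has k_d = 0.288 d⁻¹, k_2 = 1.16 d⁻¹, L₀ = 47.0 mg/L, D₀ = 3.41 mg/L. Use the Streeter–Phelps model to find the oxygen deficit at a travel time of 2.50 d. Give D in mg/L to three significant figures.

k_d L₀/(k_2−k_d) = 0.288×47.0/(1.16−0.288) = 13.54/0.8720 = 15.52 mg/L.
e^(−k_d t) = e^(−0.288×2.500) = 0.4868; e^(−k_2 t) = e^(−1.16×2.500) = 0.05502.
D = 15.52 × (0.4868 − 0.05502) + 3.41 × 0.05502 = 6.702 + 0.1876 = 6.889 mg/L.

D ≈ 6.89 mg/L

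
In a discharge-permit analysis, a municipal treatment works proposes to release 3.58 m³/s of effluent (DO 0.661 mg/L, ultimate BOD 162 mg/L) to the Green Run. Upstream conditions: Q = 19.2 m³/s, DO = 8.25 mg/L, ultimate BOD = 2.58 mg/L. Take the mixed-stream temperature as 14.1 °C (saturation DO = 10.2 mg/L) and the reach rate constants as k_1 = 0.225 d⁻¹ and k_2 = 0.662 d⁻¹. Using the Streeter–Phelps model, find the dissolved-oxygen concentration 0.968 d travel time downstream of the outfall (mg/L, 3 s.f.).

DO ≈ 4.60 mg/L

Mixed DO = (19.2×8.25 + 3.58×0.661)/(19.2+3.58) = 160.8/22.78 = 7.057 mg/L.
Mixed L₀ = (19.2×2.58 + 3.58×162)/(22.78) = 629.5/22.78 = 27.63 mg/L.
Initial deficit D₀ = C_s − DO₀ = 10.2 − 7.057 = 3.143 mg/L.
D(0.968) = [0.225×27.63/(0.662−0.225)](e^(−0.225×0.968) − e^(−0.662×0.968)) + 3.143 e^(−0.662×0.968)
= 14.23 × (0.8043 − 0.5269) + 3.143 × 0.5269 = 5.603 mg/L.
DO = 10.2 − 5.603 = 4.597 mg/L.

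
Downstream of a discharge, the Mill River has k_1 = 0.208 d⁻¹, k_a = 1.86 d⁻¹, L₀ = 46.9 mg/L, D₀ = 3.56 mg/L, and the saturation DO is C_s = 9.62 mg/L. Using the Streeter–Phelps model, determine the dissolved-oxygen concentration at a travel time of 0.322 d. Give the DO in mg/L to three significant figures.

k_1 L₀/(k_a−k_1) = 0.208×46.9/(1.86−0.208) = 9.755/1.652 = 5.905 mg/L.
e^(−k_1 t) = e^(−0.208×0.3220) = 0.9352; e^(−k_a t) = e^(−1.86×0.3220) = 0.5494.
D = 5.905 × (0.9352 − 0.5494) + 3.56 × 0.5494 = 2.278 + 1.956 = 4.234 mg/L.
DO = C_s − D = 9.62 − 4.234 = 5.386 mg/L.

DO ≈ 5.39 mg/L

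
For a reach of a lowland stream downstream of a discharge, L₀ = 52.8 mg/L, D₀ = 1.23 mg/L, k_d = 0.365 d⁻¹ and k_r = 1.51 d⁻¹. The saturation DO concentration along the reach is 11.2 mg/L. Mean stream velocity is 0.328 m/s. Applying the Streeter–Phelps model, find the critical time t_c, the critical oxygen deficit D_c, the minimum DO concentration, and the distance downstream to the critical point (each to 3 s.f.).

t_c = [1/(k_r−k_d)] ln[(k_r/k_d)(1 − D₀(k_r−k_d)/(k_d L₀))]
= [1/(1.51−0.365)] ln[(1.51/0.365)(1 − 1.23×1.145/(0.365×52.8))]
= (1/1.145) ln[4.137 × 0.9269] = 0.8734 × ln(3.835) = 0.8734 × 1.344 = 1.174 d.
D_c = (k_d/k_r) L₀ e^(−k_d t_c) = (0.365/1.51) × 52.8 × e^(−0.365×1.174) = 0.2417 × 52.8 × 0.6515 = 8.315 mg/L.
Minimum DO = C_s − D_c = 11.2 − 8.315 = 2.885 mg/L.
x_c = v t_c = 0.328 m/s × 1.174 d × 86400 s/d = 33270 m ≈ 33.3 km.

t_c ≈ 1.17 d; D_c ≈ 8.32 mg/L; min DO ≈ 2.88 mg/L; x_c ≈ 33.3 km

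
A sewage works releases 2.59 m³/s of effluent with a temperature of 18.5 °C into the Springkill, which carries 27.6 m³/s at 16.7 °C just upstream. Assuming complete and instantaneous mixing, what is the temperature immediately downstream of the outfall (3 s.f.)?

Flow-weighted mixing: C = (Q_r C_r + Q_w C_w)/(Q_r + Q_w)
= (27.6×16.7 + 2.59×18.5)/(27.6 + 2.59) = 508.8/30.19 = 16.85 °C.

16.9 °C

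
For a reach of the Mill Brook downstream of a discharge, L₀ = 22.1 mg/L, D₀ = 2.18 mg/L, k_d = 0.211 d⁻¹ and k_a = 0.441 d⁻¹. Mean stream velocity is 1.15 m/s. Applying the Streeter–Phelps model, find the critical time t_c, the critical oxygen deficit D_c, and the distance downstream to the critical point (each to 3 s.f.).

At the critical point dD/dt = 0, so k_d L₀ e^(−k_d t) = k_a D. Substituting D(t) from the Streeter–Phelps equation and solving for t gives
t_c = ln[(k_a/k_d)(1 − D₀(k_a−k_d)/(k_d L₀))] / (k_a−k_d).
Here k_a−k_d = 0.2300 d⁻¹ and 1 − D₀(k_a−k_d)/(k_d L₀) = 1 − 2.18×0.2300/(0.211×22.1) = 0.8925, so
t_c = ln(2.090 × 0.8925) / 0.2300 = 0.6234 / 0.2300 = 2.711 d.
L(t_c) = L₀ e^(−k_d t_c) = 22.1 × 0.5644 = 12.47 mg/L, and at the critical point k_a D_c = k_d L, so D_c = (0.211/0.441) × 12.47 = 5.968 mg/L.
x_c = v t_c = 1.15 m/s × 2.711 d × 86400 s/d = 269300 m ≈ 269 km.

t_c ≈ 2.71 d; D_c ≈ 5.97 mg/L; x_c ≈ 269 km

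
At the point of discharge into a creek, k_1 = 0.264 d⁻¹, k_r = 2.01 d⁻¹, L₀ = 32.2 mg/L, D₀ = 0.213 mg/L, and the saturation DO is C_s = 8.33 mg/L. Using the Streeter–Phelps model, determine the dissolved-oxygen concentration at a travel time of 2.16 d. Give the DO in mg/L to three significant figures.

k_1 L₀/(k_r−k_1) = 0.264×32.2/(2.01−0.264) = 8.501/1.746 = 4.869 mg/L.
e^(−k_1 t) = e^(−0.264×2.160) = 0.5654; e^(−k_r t) = e^(−2.01×2.160) = 0.01302.
D = 4.869 × (0.5654 − 0.01302) + 0.213 × 0.01302 = 2.689 + 0.002772 = 2.692 mg/L.
DO = C_s − D = 8.33 − 2.692 = 5.638 mg/L.

DO ≈ 5.64 mg/L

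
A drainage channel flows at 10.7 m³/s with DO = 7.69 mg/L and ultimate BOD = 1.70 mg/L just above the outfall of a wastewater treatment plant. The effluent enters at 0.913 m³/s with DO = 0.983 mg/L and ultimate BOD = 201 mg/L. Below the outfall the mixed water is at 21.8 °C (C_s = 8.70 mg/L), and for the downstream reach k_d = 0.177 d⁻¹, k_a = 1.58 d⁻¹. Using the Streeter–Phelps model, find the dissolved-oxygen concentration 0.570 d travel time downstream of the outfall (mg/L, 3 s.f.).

Mixed DO = (10.7×7.69 + 0.913×0.983)/(10.7+0.913) = 83.18/11.61 = 7.163 mg/L.
Mixed L₀ = (10.7×1.70 + 0.913×201)/(11.61) = 201.7/11.61 = 17.37 mg/L.
Initial deficit D₀ = C_s − DO₀ = 8.70 − 7.163 = 1.537 mg/L.
D(0.570) = [0.177×17.37/(1.58−0.177)](e^(−0.177×0.570) − e^(−1.58×0.570)) + 1.537 e^(−1.58×0.570)
= 2.191 × (0.9040 − 0.4063) + 1.537 × 0.4063 = 1.715 mg/L.
DO = 8.70 − 1.715 = 6.985 mg/L.

DO ≈ 6.98 mg/L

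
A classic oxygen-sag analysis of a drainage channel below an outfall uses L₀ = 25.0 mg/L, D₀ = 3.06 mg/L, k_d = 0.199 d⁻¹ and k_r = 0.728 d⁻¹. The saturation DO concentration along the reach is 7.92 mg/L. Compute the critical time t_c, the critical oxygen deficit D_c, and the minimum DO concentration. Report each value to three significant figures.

With k_r/k_d = 3.658 and 1 − D₀(k_r−k_d)/(k_d L₀) = 0.6746,
t_c = ln(3.658 × 0.6746) / (0.728 − 0.199) = ln(2.468) / 0.5290 = 0.9034/0.5290 = 1.708 d.
L(t_c) = L₀ e^(−k_d t_c) = 25.0 × 0.7119 = 17.80 mg/L, and at the critical point k_r D_c = k_d L, so D_c = (0.199/0.728) × 17.80 = 4.865 mg/L.
Minimum DO = C_s − D_c = 7.92 − 4.865 = 3.055 mg/L.

t_c ≈ 1.71 d; D_c ≈ 4.86 mg/L; min DO ≈ 3.06 mg/L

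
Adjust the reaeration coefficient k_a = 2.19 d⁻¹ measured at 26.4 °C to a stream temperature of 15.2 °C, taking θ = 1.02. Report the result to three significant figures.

k_a ≈ 1.75 d⁻¹

k_a(T₂) = k_a(T₁) · θ^(T₂−T₁) = 2.19 × 1.02^(15.2−26.4)
= 2.19 × 1.02^-11.2 = 2.19 × 0.8011 = 1.754 d⁻¹.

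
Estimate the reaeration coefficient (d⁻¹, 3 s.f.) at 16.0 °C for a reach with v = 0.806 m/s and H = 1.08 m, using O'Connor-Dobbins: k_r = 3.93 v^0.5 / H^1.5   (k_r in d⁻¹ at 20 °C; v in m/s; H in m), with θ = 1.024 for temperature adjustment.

k_r(20) = 3.93 × 0.806^0.5 / 1.08^1.5 = 3.93 × 0.8978 / 1.122 = 3.144 d⁻¹.
k_r(16.0) = 3.144 × 1.024^(16.0−20) = 3.144 × 0.9095 = 2.859 d⁻¹.

k_r ≈ 2.86 d⁻¹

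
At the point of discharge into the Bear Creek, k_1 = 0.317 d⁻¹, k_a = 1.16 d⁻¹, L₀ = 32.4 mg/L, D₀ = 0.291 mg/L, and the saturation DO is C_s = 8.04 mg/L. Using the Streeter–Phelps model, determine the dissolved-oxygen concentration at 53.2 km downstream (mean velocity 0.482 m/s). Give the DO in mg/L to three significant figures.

DO ≈ 2.62 mg/L

Travel time t = x/v = 53.2 km / (0.482 m/s) = 53200 m / 0.482 m/s = 110400 s = 1.277 d.
k_1 L₀/(k_a−k_1) = 0.317×32.4/(1.16−0.317) = 10.27/0.8430 = 12.18 mg/L.
e^(−k_1 t) = e^(−0.317×1.277) = 0.6670; e^(−k_a t) = e^(−1.16×1.277) = 0.2272.
D = 12.18 × (0.6670 − 0.2272) + 0.291 × 0.2272 = 5.358 + 0.06612 = 5.424 mg/L.
DO = C_s − D = 8.04 − 5.424 = 2.616 mg/L.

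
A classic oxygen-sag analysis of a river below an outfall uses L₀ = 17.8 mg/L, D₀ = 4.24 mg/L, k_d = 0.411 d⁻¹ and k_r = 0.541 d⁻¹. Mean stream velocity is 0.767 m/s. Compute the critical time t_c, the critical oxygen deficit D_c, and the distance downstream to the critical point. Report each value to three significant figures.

t_c = [1/(k_r−k_d)] ln[(k_r/k_d)(1 − D₀(k_r−k_d)/(k_d L₀))]
= [1/(0.541−0.411)] ln[(0.541/0.411)(1 − 4.24×0.1300/(0.411×17.8))]
= (1/0.1300) ln[1.316 × 0.9247] = 7.692 × ln(1.217) = 7.692 × 0.1965 = 1.511 d.
D_c = (k_d/k_r) L₀ e^(−k_d t_c) = (0.411/0.541) × 17.8 × e^(−0.411×1.511) = 0.7597 × 17.8 × 0.5373 = 7.266 mg/L.
x_c = v t_c = 0.767 m/s × 1.511 d × 86400 s/d = 100200 m ≈ 100 km.

t_c ≈ 1.51 d; D_c ≈ 7.27 mg/L; x_c ≈ 100 km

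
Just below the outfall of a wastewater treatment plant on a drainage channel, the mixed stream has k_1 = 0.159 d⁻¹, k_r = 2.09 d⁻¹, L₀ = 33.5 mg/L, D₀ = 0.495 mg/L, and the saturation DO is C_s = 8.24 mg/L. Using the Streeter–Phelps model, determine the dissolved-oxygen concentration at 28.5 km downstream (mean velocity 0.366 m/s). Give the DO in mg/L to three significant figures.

Travel time t = x/v = 28.5 km / (0.366 m/s) = 28500 m / 0.366 m/s = 77870 s = 0.9013 d.
k_1 L₀/(k_r−k_1) = 0.159×33.5/(2.09−0.159) = 5.327/1.931 = 2.758 mg/L.
e^(−k_1 t) = e^(−0.159×0.9013) = 0.8665; e^(−k_r t) = e^(−2.09×0.9013) = 0.1520.
D = 2.758 × (0.8665 − 0.1520) + 0.495 × 0.1520 = 1.971 + 0.07526 = 2.046 mg/L.
DO = C_s − D = 8.24 − 2.046 = 6.194 mg/L.

DO ≈ 6.19 mg/L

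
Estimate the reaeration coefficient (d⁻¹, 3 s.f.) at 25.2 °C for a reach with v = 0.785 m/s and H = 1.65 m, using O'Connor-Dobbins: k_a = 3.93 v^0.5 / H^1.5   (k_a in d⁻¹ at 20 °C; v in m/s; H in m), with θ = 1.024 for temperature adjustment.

k_a(20) = 3.93 × 0.785^0.5 / 1.65^1.5 = 3.93 × 0.8860 / 2.119 = 1.643 d⁻¹.
k_a(25.2) = 1.643 × 1.024^(25.2−20) = 1.643 × 1.131 = 1.858 d⁻¹.

k_a ≈ 1.86 d⁻¹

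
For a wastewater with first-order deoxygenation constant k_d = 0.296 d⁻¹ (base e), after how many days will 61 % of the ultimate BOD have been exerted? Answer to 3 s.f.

y/L₀ = 1 − e^(−k_d t) = 0.61 ⇒ e^(−k_d t) = 0.390
t = −ln(0.390) / 0.296 = 0.9416 / 0.296 = 3.181 d.

t ≈ 3.18 d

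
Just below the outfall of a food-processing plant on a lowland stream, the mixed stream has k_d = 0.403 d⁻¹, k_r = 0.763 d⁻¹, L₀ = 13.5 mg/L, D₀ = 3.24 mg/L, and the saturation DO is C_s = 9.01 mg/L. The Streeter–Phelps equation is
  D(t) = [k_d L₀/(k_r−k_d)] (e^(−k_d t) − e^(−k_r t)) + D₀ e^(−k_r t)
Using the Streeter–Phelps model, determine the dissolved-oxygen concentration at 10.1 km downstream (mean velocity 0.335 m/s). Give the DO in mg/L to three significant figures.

DO ≈ 4.98 mg/L

Travel time t = x/v = 10.1 km / (0.335 m/s) = 10100 m / 0.335 m/s = 30150 s = 0.3489 d.
k_d L₀/(k_r−k_d) = 0.403×13.5/(0.763−0.403) = 5.441/0.3600 = 15.11 mg/L.
e^(−k_d t) = e^(−0.403×0.3489) = 0.8688; e^(−k_r t) = e^(−0.763×0.3489) = 0.7662.
D = 15.11 × (0.8688 − 0.7662) + 3.24 × 0.7662 = 1.550 + 2.483 = 4.033 mg/L.
DO = C_s − D = 9.01 − 4.033 = 4.977 mg/L.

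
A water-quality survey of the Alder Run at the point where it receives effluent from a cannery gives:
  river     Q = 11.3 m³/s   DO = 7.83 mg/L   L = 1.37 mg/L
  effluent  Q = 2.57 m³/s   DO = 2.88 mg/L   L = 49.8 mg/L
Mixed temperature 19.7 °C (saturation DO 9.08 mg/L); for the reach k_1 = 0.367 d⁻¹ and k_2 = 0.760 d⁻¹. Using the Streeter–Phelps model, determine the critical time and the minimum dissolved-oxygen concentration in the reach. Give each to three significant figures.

Mixed DO = (11.3×7.83 + 2.57×2.88)/(11.3+2.57) = 95.88/13.87 = 6.913 mg/L.
Mixed L₀ = (11.3×1.37 + 2.57×49.8)/(13.87) = 143.5/13.87 = 10.34 mg/L.
Initial deficit D₀ = C_s − DO₀ = 9.08 − 6.913 = 2.167 mg/L.
t_c = (1/0.3930) ln[(0.760/0.367)(1 − 2.167×0.3930/(0.367×10.34))] = 2.545 × ln(1.606) = 1.206 d.
D_c = (0.367/0.760) × 10.34 × e^(−0.367×1.206) = 0.4829 × 10.34 × 0.6424 = 3.209 mg/L.
Minimum DO = 9.08 − 3.209 = 5.871 mg/L.

t_c ≈ 1.21 d; minimum DO ≈ 5.87 mg/L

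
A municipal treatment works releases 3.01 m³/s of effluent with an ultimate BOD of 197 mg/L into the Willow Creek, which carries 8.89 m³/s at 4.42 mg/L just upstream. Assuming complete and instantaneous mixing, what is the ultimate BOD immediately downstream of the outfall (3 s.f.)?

53.1 mg/L

Flow-weighted mixing: C = (Q_r C_r + Q_w C_w)/(Q_r + Q_w)
= (8.89×4.42 + 3.01×197)/(8.89 + 3.01) = 632.3/11.90 = 53.13 mg/L.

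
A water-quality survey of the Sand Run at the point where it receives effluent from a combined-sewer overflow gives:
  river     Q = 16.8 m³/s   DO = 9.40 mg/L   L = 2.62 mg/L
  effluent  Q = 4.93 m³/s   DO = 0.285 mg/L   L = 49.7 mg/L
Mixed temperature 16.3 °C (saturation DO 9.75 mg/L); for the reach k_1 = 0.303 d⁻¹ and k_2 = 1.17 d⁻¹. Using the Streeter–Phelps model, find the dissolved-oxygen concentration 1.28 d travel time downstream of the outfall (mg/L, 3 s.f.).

Mixed DO = (16.8×9.40 + 4.93×0.285)/(16.8+4.93) = 159.3/21.73 = 7.332 mg/L.
Mixed L₀ = (16.8×2.62 + 4.93×49.7)/(21.73) = 289.0/21.73 = 13.30 mg/L.
Initial deficit D₀ = C_s − DO₀ = 9.75 − 7.332 = 2.418 mg/L.
D(1.28) = [0.303×13.30/(1.17−0.303)](e^(−0.303×1.28) − e^(−1.17×1.28)) + 2.418 e^(−1.17×1.28)
= 4.649 × (0.6785 − 0.2237) + 2.418 × 0.2237 = 2.655 mg/L.
DO = 9.75 − 2.655 = 7.095 mg/L.

DO ≈ 7.09 mg/L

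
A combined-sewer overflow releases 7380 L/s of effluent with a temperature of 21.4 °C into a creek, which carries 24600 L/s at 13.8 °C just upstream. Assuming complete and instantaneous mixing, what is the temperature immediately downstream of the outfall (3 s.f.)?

15.6 °C

Flow-weighted mixing: C = (Q_r C_r + Q_w C_w)/(Q_r + Q_w)
= (24600×13.8 + 7380×21.4)/(24600 + 7380) = 497400/31980 = 15.55 °C.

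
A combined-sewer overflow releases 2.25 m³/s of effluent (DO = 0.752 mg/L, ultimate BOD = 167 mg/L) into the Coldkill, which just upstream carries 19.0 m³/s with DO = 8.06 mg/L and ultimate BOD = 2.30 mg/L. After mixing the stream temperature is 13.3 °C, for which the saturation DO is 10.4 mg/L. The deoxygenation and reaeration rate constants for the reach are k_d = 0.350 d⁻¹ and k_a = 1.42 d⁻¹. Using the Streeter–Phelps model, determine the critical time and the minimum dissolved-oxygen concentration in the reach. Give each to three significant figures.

Mixed DO = (19.0×8.06 + 2.25×0.752)/(19.0+2.25) = 154.8/21.25 = 7.286 mg/L.
Mixed L₀ = (19.0×2.30 + 2.25×167)/(21.25) = 419.4/21.25 = 19.74 mg/L.
Initial deficit D₀ = C_s − DO₀ = 10.4 − 7.286 = 3.114 mg/L.
t_c = (1/1.070) ln[(1.42/0.350)(1 − 3.114×1.070/(0.350×19.74))] = 0.9346 × ln(2.101) = 0.6936 d.
D_c = (0.350/1.42) × 19.74 × e^(−0.350×0.6936) = 0.2465 × 19.74 × 0.7844 = 3.817 mg/L.
Minimum DO = 10.4 − 3.817 = 6.583 mg/L.

t_c ≈ 0.694 d; minimum DO ≈ 6.58 mg/L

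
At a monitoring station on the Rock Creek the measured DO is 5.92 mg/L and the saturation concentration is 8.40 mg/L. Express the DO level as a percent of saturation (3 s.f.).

70.5 % saturation

% saturation = C/C_s × 100 = 5.92/8.40 × 100 = 70.5 %.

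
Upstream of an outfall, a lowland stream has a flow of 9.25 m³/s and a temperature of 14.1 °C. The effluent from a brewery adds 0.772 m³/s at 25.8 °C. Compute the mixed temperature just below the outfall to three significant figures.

15.0 °C

Flow-weighted mixing: C = (Q_r C_r + Q_w C_w)/(Q_r + Q_w)
= (9.25×14.1 + 0.772×25.8)/(9.25 + 0.772) = 150.3/10.02 = 15.00 °C.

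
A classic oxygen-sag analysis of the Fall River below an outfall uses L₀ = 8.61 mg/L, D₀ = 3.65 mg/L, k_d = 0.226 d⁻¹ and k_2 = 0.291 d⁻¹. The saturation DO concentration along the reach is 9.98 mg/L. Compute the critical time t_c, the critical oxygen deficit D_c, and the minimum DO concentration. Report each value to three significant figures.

With k_2/k_d = 1.288 and 1 − D₀(k_2−k_d)/(k_d L₀) = 0.8781,
t_c = ln(1.288 × 0.8781) / (0.291 − 0.226) = ln(1.131) / 0.06500 = 0.1228/0.06500 = 1.889 d.
D_c = (k_d/k_2) L₀ e^(−k_d t_c) = (0.226/0.291) × 8.61 × e^(−0.226×1.889) = 0.7766 × 8.61 × 0.6526 = 4.364 mg/L.
Minimum DO = C_s − D_c = 9.98 − 4.364 = 5.616 mg/L.

t_c ≈ 1.89 d; D_c ≈ 4.36 mg/L; min DO ≈ 5.62 mg/L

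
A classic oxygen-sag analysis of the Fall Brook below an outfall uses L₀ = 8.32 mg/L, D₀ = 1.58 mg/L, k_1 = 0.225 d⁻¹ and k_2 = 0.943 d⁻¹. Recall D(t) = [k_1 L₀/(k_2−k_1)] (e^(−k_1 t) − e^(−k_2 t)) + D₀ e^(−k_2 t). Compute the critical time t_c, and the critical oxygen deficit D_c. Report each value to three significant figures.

t_c = [1/(k_2−k_1)] ln[(k_2/k_1)(1 − D₀(k_2−k_1)/(k_1 L₀))]
= [1/(0.943−0.225)] ln[(0.943/0.225)(1 − 1.58×0.7180/(0.225×8.32))]
= (1/0.7180) ln[4.191 × 0.3940] = 1.393 × ln(1.651) = 1.393 × 0.5016 = 0.6985 d.
L(t_c) = L₀ e^(−k_1 t_c) = 8.32 × 0.8546 = 7.110 mg/L, and at the critical point k_2 D_c = k_1 L, so D_c = (0.225/0.943) × 7.110 = 1.696 mg/L.

t_c ≈ 0.699 d; D_c ≈ 1.70 mg/L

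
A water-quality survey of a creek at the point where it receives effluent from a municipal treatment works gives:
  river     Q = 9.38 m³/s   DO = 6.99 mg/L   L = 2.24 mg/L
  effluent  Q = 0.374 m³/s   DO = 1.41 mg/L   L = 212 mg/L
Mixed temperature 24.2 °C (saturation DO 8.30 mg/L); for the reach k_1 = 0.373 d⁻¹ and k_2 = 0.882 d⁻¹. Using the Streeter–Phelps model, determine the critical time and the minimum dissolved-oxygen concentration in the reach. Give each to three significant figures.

Mixed DO = (9.38×6.99 + 0.374×1.41)/(9.38+0.374) = 66.09/9.754 = 6.776 mg/L.
Mixed L₀ = (9.38×2.24 + 0.374×212)/(9.754) = 100.3/9.754 = 10.28 mg/L.
Initial deficit D₀ = C_s − DO₀ = 8.30 − 6.776 = 1.524 mg/L.
t_c = (1/0.5090) ln[(0.882/0.373)(1 − 1.524×0.5090/(0.373×10.28))] = 1.965 × ln(1.886) = 1.247 d.
D_c = (0.373/0.882) × 10.28 × e^(−0.373×1.247) = 0.4229 × 10.28 × 0.6281 = 2.731 mg/L.
Minimum DO = 8.30 − 2.731 = 5.569 mg/L.

t_c ≈ 1.25 d; minimum DO ≈ 5.57 mg/L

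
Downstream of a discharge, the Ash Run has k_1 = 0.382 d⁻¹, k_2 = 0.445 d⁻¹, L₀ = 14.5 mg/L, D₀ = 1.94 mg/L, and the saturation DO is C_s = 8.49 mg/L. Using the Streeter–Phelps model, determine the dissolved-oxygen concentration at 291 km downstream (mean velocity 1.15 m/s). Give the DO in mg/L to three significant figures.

Travel time t = x/v = 291 km / (1.15 m/s) = 291000 m / 1.15 m/s = 253000 s = 2.929 d.
k_1 L₀/(k_2−k_1) = 0.382×14.5/(0.445−0.382) = 5.539/0.06300 = 87.92 mg/L.
e^(−k_1 t) = e^(−0.382×2.929) = 0.3267; e^(−k_2 t) = e^(−0.445×2.929) = 0.2716.
D = 87.92 × (0.3267 − 0.2716) + 1.94 × 0.2716 = 4.839 + 0.5270 = 5.366 mg/L.
DO = C_s − D = 8.49 − 5.366 = 3.124 mg/L.

DO ≈ 3.12 mg/L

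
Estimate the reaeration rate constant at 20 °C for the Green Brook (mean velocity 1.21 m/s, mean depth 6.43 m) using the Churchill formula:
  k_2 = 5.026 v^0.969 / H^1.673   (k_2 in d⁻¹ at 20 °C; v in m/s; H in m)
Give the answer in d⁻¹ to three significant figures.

k_2 = 5.026 × 1.21^0.969 / 6.43^1.673 = 5.026 × 1.203 / 22.50 = 0.2687 d⁻¹.

k_2 ≈ 0.269 d⁻¹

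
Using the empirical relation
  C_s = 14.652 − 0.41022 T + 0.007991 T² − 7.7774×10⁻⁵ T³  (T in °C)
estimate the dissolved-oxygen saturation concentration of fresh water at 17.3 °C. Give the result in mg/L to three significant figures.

C_s = 14.652 − 0.41022×17.3 + 0.007991×17.3² − 7.7774×10⁻⁵×17.3³ = 9.544 mg/L.

C_s ≈ 9.54 mg/L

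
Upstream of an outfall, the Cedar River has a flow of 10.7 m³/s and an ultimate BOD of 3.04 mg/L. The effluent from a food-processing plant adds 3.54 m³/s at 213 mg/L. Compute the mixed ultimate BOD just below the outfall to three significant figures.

Flow-weighted mixing: C = (Q_r C_r + Q_w C_w)/(Q_r + Q_w)
= (10.7×3.04 + 3.54×213)/(10.7 + 3.54) = 786.5/14.24 = 55.24 mg/L.

55.2 mg/L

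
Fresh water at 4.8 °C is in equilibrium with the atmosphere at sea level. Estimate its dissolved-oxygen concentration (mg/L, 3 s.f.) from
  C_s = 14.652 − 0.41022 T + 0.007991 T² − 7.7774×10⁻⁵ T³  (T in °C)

C_s ≈ 12.9 mg/L

C_s = 14.652 − 0.41022×4.8 + 0.007991×4.8² − 7.7774×10⁻⁵×4.8³ = 12.86 mg/L.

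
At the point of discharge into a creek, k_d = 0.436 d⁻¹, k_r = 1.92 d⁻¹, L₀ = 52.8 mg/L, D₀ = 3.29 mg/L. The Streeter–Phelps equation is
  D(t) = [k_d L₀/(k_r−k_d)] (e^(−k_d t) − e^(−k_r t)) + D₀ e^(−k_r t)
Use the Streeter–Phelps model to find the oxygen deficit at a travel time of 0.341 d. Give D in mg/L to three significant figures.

k_d L₀/(k_r−k_d) = 0.436×52.8/(1.92−0.436) = 23.02/1.484 = 15.51 mg/L.
e^(−k_d t) = e^(−0.436×0.3410) = 0.8618; e^(−k_r t) = e^(−1.92×0.3410) = 0.5196.
D = 15.51 × (0.8618 − 0.5196) + 3.29 × 0.5196 = 5.309 + 1.709 = 7.019 mg/L.

D ≈ 7.02 mg/L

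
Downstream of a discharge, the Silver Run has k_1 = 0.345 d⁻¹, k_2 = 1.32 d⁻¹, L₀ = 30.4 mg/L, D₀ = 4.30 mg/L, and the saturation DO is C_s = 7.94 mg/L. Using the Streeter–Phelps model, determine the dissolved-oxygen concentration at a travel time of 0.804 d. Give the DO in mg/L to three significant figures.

DO ≈ 2.02 mg/L

k_1 L₀/(k_2−k_1) = 0.345×30.4/(1.32−0.345) = 10.49/0.9750 = 10.76 mg/L.
e^(−k_1 t) = e^(−0.345×0.8040) = 0.7578; e^(−k_2 t) = e^(−1.32×0.8040) = 0.3460.
D = 10.76 × (0.7578 − 0.3460) + 4.30 × 0.3460 = 4.429 + 1.488 = 5.917 mg/L.
DO = C_s − D = 7.94 − 5.917 = 2.023 mg/L.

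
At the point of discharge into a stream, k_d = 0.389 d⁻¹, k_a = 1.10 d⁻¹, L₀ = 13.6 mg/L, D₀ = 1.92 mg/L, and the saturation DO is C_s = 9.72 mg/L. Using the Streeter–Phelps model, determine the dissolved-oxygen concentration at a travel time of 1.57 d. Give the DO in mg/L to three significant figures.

k_d L₀/(k_a−k_d) = 0.389×13.6/(1.10−0.389) = 5.290/0.7110 = 7.441 mg/L.
e^(−k_d t) = e^(−0.389×1.570) = 0.5430; e^(−k_a t) = e^(−1.10×1.570) = 0.1778.
D = 7.441 × (0.5430 − 0.1778) + 1.92 × 0.1778 = 2.717 + 0.3414 = 3.058 mg/L.
DO = C_s − D = 9.72 − 3.058 = 6.662 mg/L.

DO ≈ 6.66 mg/L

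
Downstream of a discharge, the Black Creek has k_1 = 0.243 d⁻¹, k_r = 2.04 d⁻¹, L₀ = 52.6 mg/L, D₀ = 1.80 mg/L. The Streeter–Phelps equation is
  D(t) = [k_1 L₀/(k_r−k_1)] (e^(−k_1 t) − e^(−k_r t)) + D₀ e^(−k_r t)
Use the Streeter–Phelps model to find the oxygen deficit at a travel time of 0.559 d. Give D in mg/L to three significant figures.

D ≈ 4.51 mg/L

k_1 L₀/(k_r−k_1) = 0.243×52.6/(2.04−0.243) = 12.78/1.797 = 7.113 mg/L.
e^(−k_1 t) = e^(−0.243×0.5590) = 0.8730; e^(−k_r t) = e^(−2.04×0.5590) = 0.3197.
D = 7.113 × (0.8730 − 0.3197) + 1.80 × 0.3197 = 3.935 + 0.5755 = 4.511 mg/L.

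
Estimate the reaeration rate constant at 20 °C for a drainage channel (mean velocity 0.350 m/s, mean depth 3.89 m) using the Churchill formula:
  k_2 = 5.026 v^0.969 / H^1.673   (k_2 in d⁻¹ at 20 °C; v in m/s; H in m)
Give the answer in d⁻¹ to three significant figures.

k_2 ≈ 0.187 d⁻¹

k_2 = 5.026 × 0.350^0.969 / 3.89^1.673 = 5.026 × 0.3616 / 9.705 = 0.1873 d⁻¹.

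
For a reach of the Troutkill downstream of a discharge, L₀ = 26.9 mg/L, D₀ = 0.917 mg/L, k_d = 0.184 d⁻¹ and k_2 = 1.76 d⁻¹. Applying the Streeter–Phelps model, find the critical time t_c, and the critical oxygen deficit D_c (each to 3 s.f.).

t_c = [1/(k_2−k_d)] ln[(k_2/k_d)(1 − D₀(k_2−k_d)/(k_d L₀))]
= [1/(1.76−0.184)] ln[(1.76/0.184)(1 − 0.917×1.576/(0.184×26.9))]
= (1/1.576) ln[9.565 × 0.7080] = 0.6345 × ln(6.772) = 0.6345 × 1.913 = 1.214 d.
L(t_c) = L₀ e^(−k_d t_c) = 26.9 × 0.7999 = 21.52 mg/L, and at the critical point k_2 D_c = k_d L, so D_c = (0.184/1.76) × 21.52 = 2.249 mg/L.

t_c ≈ 1.21 d; D_c ≈ 2.25 mg/L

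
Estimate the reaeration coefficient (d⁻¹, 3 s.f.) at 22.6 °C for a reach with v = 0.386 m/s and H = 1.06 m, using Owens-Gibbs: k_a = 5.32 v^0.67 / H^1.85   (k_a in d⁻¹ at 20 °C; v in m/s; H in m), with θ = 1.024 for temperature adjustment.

k_a(20) = 5.32 × 0.386^0.67 / 1.06^1.85 = 5.32 × 0.5285 / 1.114 = 2.524 d⁻¹.
k_a(22.6) = 2.524 × 1.024^(22.6−20) = 2.524 × 1.064 = 2.685 d⁻¹.

k_a ≈ 2.68 d⁻¹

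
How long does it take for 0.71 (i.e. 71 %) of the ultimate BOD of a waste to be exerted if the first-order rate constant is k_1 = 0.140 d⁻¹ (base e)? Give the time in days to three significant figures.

t ≈ 8.84 d

y/L₀ = 1 − e^(−k_1 t) = 0.71 ⇒ e^(−k_1 t) = 0.290
t = −ln(0.290) / 0.140 = 1.238 / 0.140 = 8.842 d.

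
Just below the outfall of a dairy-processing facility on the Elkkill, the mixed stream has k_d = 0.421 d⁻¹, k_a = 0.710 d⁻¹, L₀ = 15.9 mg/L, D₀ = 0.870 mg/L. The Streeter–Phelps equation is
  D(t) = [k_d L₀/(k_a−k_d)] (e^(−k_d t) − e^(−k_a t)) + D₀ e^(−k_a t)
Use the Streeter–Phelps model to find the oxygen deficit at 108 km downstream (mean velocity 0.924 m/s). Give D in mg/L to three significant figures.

Travel time t = x/v = 108 km / (0.924 m/s) = 108000 m / 0.924 m/s = 116900 s = 1.353 d.
k_d L₀/(k_a−k_d) = 0.421×15.9/(0.710−0.421) = 6.694/0.2890 = 23.16 mg/L.
e^(−k_d t) = e^(−0.421×1.353) = 0.5658; e^(−k_a t) = e^(−0.710×1.353) = 0.3827.
D = 23.16 × (0.5658 − 0.3827) + 0.870 × 0.3827 = 4.241 + 0.3330 = 4.574 mg/L.

D ≈ 4.57 mg/L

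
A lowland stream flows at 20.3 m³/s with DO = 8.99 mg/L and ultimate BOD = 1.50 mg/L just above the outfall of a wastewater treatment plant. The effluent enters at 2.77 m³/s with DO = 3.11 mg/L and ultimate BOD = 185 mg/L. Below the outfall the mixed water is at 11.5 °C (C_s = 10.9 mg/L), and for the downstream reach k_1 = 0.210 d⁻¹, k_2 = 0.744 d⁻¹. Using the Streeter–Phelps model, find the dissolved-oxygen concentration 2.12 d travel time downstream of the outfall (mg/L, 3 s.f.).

DO ≈ 6.34 mg/L

Mixed DO = (20.3×8.99 + 2.77×3.11)/(20.3+2.77) = 191.1/23.07 = 8.284 mg/L.
Mixed L₀ = (20.3×1.50 + 2.77×185)/(23.07) = 542.9/23.07 = 23.53 mg/L.
Initial deficit D₀ = C_s − DO₀ = 10.9 − 8.284 = 2.616 mg/L.
D(2.12) = [0.210×23.53/(0.744−0.210)](e^(−0.210×2.12) − e^(−0.744×2.12)) + 2.616 e^(−0.744×2.12)
= 9.254 × (0.6407 − 0.2065) + 2.616 × 0.2065 = 4.558 mg/L.
DO = 10.9 − 4.558 = 6.342 mg/L.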